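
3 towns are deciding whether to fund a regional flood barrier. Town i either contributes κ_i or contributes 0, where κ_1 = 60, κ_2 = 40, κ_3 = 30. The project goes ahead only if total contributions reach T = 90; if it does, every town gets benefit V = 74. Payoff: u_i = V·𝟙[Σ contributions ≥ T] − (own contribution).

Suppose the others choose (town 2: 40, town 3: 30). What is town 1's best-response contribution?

Others' total = 70. Contributing 60 brings total to 130 ≥ 90: gain V − κ_1 = 14.
Best response: 60.

60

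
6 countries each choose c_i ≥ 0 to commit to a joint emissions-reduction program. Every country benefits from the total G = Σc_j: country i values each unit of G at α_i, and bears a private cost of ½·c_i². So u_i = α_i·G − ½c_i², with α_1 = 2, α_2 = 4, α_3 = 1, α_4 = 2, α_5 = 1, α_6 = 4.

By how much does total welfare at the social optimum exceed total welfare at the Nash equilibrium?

Country i's FOC: ∂u_i/∂c_i = α_i − c_i = 0, so c_i* = α_i.
NE contributions = (2, 4, 1, 2, 1, 4); G = 14.
W^NE = (Σα)·G − ½Σα_i² = 14² − ½·42 = 175.
Planner sets c_i = Σα_j = 14 for every i, so G^SO = 6·14 = 84.
W^SO = (Σα)·G^SO − ½·6·(Σα)² = (6/2)·14² = 588.
Deadweight loss = W^SO − W^NE = 413.

413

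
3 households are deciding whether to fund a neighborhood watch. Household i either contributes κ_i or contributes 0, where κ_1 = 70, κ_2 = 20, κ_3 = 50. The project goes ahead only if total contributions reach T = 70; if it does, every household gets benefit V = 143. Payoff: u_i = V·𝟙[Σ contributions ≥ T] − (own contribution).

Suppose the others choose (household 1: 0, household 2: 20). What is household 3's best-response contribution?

50

Others' total = 20. Contributing 50 brings total to 70 ≥ 70: gain V − κ_3 = 93.
Best response: 50.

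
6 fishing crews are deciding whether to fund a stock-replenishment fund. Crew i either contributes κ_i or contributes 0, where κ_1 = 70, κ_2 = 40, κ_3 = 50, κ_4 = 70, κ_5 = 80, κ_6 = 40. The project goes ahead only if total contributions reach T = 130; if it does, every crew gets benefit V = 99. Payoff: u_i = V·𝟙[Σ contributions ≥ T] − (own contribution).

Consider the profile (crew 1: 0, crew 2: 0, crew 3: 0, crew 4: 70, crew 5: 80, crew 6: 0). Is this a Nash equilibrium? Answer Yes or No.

Yes

Total = 150 ≥ 130: provided.
Crew 1 (pledges 0, payoff 99): pledging 70 → total 220, payoff 29. No gain.
Crew 2 (pledges 0, payoff 99): pledging 40 → total 190, payoff 59. No gain.
Crew 3 (pledges 0, payoff 99): pledging 50 → total 200, payoff 49. No gain.
Crew 4 (pledges 70, payoff 29): dropping to 0 → total 80, payoff 0. No gain.
Crew 5 (pledges 80, payoff 19): dropping to 0 → total 70, payoff 0. No gain.
Crew 6 (pledges 0, payoff 99): pledging 40 → total 190, payoff 59. No gain.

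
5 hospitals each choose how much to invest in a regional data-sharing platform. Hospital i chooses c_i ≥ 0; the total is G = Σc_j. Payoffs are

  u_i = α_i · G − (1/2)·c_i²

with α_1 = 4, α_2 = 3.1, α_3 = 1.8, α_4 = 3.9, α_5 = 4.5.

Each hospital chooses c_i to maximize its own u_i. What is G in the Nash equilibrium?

Hospital i's FOC: ∂u_i/∂c_i = α_i − c_i = 0, so c_i* = α_i.
NE contributions = (4, 3.1, 1.8, 3.9, 4.5); G = 17.3.

17.3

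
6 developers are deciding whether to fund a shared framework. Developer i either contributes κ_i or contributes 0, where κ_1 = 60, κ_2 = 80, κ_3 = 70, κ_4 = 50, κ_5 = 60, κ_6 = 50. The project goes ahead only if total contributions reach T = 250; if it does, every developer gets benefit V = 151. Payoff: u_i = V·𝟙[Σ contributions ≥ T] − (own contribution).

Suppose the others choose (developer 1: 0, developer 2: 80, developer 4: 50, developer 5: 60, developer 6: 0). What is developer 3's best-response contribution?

70

Others' total = 190. Contributing 70 brings total to 260 ≥ 250: gain V − κ_3 = 81.
Best response: 70.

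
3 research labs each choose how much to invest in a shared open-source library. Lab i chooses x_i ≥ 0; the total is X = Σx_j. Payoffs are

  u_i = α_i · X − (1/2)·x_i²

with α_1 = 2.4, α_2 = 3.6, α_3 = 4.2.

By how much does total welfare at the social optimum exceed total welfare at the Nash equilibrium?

70.2

Lab i's FOC: ∂u_i/∂x_i = α_i − x_i = 0, so x_i* = α_i.
NE contributions = (2.4, 3.6, 4.2); X = 10.2.
W^NE = (Σα)·X − ½Σα_i² = 10.2² − ½·36.36 = 85.86.
Planner sets x_i = Σα_j = 10.2 for every i, so X^SO = 3·10.2 = 30.6.
W^SO = (Σα)·X^SO − ½·3·(Σα)² = (3/2)·10.2² = 156.06.
Deadweight loss = W^SO − W^NE = 70.2.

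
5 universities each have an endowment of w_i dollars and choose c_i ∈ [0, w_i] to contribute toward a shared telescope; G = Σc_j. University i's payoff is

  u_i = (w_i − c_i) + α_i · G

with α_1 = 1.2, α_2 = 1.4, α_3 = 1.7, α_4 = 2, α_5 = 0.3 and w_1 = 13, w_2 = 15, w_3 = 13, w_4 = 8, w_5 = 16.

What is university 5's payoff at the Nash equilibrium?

∂u_i/∂c_i = α_i − 1, so university i contributes w_i if α_i > 1, else 0.
α_i > 1 for i ∈ {1, 2, 3, 4}; NE contributions (13, 15, 13, 8, 0), G = 49.
u_5 = (16 − 0) + 0.3·49 = 30.7.

30.7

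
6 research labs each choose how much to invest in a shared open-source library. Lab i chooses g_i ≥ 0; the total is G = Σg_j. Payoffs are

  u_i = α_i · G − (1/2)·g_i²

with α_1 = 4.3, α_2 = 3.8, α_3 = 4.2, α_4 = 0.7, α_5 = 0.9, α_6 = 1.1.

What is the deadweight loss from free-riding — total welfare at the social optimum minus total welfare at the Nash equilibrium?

476.54

Lab i's FOC: ∂u_i/∂g_i = α_i − g_i = 0, so g_i* = α_i.
NE contributions = (4.3, 3.8, 4.2, 0.7, 0.9, 1.1); G = 15.
W^NE = (Σα)·G − ½Σα_i² = 15² − ½·53.08 = 198.46.
Planner sets g_i = Σα_j = 15 for every i, so G^SO = 6·15 = 90.
W^SO = (Σα)·G^SO − ½·6·(Σα)² = (6/2)·15² = 675.
Deadweight loss = W^SO − W^NE = 476.54.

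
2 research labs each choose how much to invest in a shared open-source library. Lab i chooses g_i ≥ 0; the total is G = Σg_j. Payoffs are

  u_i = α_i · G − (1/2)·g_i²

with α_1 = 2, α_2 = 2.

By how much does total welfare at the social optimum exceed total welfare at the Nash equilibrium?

Lab i's FOC: ∂u_i/∂g_i = α_i − g_i = 0, so g_i* = α_i.
NE contributions = (2, 2); G = 4.
W^NE = (Σα)·G − ½Σα_i² = 4² − ½·8 = 12.
Planner sets g_i = Σα_j = 4 for every i, so G^SO = 2·4 = 8.
W^SO = (Σα)·G^SO − ½·2·(Σα)² = (2/2)·4² = 16.
Deadweight loss = W^SO − W^NE = 4.

4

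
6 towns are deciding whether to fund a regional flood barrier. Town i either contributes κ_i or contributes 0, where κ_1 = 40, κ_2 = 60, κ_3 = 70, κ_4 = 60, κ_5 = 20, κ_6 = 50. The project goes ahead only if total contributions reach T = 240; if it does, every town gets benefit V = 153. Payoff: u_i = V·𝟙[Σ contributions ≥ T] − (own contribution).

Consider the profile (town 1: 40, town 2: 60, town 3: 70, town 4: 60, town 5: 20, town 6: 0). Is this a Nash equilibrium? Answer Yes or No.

Yes

Total = 250 ≥ 240: provided.
Town 1 (pledges 40, payoff 113): dropping to 0 → total 210, payoff 0. No gain.
Town 2 (pledges 60, payoff 93): dropping to 0 → total 190, payoff 0. No gain.
Town 3 (pledges 70, payoff 83): dropping to 0 → total 180, payoff 0. No gain.
Town 4 (pledges 60, payoff 93): dropping to 0 → total 190, payoff 0. No gain.
Town 5 (pledges 20, payoff 133): dropping to 0 → total 230, payoff 0. No gain.
Town 6 (pledges 0, payoff 153): pledging 50 → total 300, payoff 103. No gain.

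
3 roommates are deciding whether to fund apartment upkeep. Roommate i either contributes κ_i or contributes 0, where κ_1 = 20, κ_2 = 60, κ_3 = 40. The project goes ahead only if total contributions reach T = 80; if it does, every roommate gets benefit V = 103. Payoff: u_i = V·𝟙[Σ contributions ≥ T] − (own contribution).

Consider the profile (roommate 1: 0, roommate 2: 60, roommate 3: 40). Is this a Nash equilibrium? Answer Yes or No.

Total = 100 ≥ 80: provided.
Roommate 1 (pledges 0, payoff 103): pledging 20 → total 120, payoff 83. No gain.
Roommate 2 (pledges 60, payoff 43): dropping to 0 → total 40, payoff 0. No gain.
Roommate 3 (pledges 40, payoff 63): dropping to 0 → total 60, payoff 0. No gain.

Yes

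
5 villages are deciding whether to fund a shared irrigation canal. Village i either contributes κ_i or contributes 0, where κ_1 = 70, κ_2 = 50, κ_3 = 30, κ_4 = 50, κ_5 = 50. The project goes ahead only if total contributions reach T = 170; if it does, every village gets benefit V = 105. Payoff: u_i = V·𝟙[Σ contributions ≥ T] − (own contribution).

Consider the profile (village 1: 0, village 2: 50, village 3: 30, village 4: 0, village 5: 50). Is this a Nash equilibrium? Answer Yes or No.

No

Total = 130 < 170: not provided.
Village 1 (pledges 0, payoff 0): pledging 70 → total 200, payoff 35. Profitable deviation.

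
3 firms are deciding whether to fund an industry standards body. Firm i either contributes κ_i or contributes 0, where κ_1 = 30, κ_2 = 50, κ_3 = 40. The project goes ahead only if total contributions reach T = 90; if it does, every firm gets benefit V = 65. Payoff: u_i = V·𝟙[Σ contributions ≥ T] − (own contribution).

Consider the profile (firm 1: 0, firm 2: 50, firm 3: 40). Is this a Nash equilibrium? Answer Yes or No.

Yes

Total = 90 ≥ 90: provided.
Firm 1 (pledges 0, payoff 65): pledging 30 → total 120, payoff 35. No gain.
Firm 2 (pledges 50, payoff 15): dropping to 0 → total 40, payoff 0. No gain.
Firm 3 (pledges 40, payoff 25): dropping to 0 → total 50, payoff 0. No gain.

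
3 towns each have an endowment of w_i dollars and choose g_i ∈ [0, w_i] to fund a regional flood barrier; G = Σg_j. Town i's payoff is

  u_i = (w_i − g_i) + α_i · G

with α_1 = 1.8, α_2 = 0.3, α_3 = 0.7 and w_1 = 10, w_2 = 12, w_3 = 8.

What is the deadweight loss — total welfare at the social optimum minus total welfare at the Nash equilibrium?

36

∂u_i/∂g_i = α_i − 1, so town i contributes w_i if α_i > 1, else 0.
α_i > 1 for i ∈ {1}; NE contributions (10, 0, 0), G = 10.
W^NE = Σw_i − G^NE + (Σα_i)·G^NE = 30 + 1.8·10 = 48.
Planner: ∂(Σu_j)/∂g_i = Σα_j − 1 = 1.8 > 0, so everyone contributes w_i; G^SO = 30, W^SO = 30 + 1.8·30 = 84.
Deadweight loss = 36.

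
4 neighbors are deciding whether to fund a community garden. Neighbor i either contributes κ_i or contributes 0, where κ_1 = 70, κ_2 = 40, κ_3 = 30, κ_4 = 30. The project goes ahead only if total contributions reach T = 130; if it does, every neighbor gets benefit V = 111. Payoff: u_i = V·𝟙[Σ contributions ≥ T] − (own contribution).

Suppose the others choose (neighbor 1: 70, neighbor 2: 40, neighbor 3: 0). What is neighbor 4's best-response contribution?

Others' total = 110. Contributing 30 brings total to 140 ≥ 130: gain V − κ_4 = 81.
Best response: 30.

30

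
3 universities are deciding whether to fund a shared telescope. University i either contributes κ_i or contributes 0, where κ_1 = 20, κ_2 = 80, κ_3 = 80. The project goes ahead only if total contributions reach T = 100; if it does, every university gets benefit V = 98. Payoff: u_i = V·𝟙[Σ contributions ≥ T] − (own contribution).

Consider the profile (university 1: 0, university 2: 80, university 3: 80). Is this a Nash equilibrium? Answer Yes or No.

Yes

Total = 160 ≥ 100: provided.
University 1 (pledges 0, payoff 98): pledging 20 → total 180, payoff 78. No gain.
University 2 (pledges 80, payoff 18): dropping to 0 → total 80, payoff 0. No gain.
University 3 (pledges 80, payoff 18): dropping to 0 → total 80, payoff 0. No gain.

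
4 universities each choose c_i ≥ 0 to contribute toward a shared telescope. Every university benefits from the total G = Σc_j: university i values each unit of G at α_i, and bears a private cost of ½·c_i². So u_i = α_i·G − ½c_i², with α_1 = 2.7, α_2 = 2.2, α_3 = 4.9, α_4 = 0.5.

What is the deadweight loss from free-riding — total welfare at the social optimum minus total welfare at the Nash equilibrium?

University i's FOC: ∂u_i/∂c_i = α_i − c_i = 0, so c_i* = α_i.
NE contributions = (2.7, 2.2, 4.9, 0.5); G = 10.3.
W^NE = (Σα)·G − ½Σα_i² = 10.3² − ½·36.39 = 87.895.
Planner sets c_i = Σα_j = 10.3 for every i, so G^SO = 4·10.3 = 41.2.
W^SO = (Σα)·G^SO − ½·4·(Σα)² = (4/2)·10.3² = 212.18.
Deadweight loss = W^SO − W^NE = 124.285.

124.285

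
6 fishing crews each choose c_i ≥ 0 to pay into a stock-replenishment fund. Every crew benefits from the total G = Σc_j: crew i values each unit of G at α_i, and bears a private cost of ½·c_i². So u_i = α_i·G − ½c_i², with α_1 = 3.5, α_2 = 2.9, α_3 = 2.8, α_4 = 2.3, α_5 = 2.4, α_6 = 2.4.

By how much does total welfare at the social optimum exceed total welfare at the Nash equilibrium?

Crew i's FOC: ∂u_i/∂c_i = α_i − c_i = 0, so c_i* = α_i.
NE contributions = (3.5, 2.9, 2.8, 2.3, 2.4, 2.4); G = 16.3.
W^NE = (Σα)·G − ½Σα_i² = 16.3² − ½·45.31 = 243.035.
Planner sets c_i = Σα_j = 16.3 for every i, so G^SO = 6·16.3 = 97.8.
W^SO = (Σα)·G^SO − ½·6·(Σα)² = (6/2)·16.3² = 797.07.
Deadweight loss = W^SO − W^NE = 554.035.

554.035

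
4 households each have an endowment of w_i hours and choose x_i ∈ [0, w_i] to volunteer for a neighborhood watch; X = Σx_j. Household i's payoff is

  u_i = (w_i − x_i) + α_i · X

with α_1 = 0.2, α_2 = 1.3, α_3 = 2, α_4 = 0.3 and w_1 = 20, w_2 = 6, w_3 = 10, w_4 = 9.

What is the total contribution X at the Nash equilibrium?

16

∂u_i/∂x_i = α_i − 1, so household i contributes w_i if α_i > 1, else 0.
α_i > 1 for i ∈ {2, 3}; NE contributions (0, 6, 10, 0), X = 16.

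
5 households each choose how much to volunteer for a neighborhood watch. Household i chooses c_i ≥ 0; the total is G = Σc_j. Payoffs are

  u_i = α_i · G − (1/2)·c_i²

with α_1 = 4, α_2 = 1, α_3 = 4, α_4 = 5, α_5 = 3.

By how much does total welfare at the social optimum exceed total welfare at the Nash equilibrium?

Household i's FOC: ∂u_i/∂c_i = α_i − c_i = 0, so c_i* = α_i.
NE contributions = (4, 1, 4, 5, 3); G = 17.
W^NE = (Σα)·G − ½Σα_i² = 17² − ½·67 = 255.5.
Planner sets c_i = Σα_j = 17 for every i, so G^SO = 5·17 = 85.
W^SO = (Σα)·G^SO − ½·5·(Σα)² = (5/2)·17² = 722.5.
Deadweight loss = W^SO − W^NE = 467.

467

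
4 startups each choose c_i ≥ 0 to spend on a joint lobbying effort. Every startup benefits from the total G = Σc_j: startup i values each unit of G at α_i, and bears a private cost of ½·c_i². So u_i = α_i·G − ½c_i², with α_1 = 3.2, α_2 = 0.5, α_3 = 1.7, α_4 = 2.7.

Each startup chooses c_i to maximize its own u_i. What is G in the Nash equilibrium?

8.1

Startup i's FOC: ∂u_i/∂c_i = α_i − c_i = 0, so c_i* = α_i.
NE contributions = (3.2, 0.5, 1.7, 2.7); G = 8.1.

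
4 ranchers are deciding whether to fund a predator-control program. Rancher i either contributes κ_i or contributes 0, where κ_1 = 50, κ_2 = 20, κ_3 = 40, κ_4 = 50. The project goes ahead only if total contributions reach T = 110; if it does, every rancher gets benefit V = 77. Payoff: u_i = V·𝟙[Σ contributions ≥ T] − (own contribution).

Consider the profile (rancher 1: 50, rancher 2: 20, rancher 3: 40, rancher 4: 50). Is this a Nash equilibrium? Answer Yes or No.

Total = 160 ≥ 110: provided.
Rancher 1 (pledges 50, payoff 27): dropping to 0 → total 110, payoff 77. Profitable deviation.

No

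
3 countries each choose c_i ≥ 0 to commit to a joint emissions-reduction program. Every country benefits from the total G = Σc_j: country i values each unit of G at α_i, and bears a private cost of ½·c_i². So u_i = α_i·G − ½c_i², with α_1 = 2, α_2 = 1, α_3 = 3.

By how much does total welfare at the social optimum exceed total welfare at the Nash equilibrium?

25

Country i's FOC: ∂u_i/∂c_i = α_i − c_i = 0, so c_i* = α_i.
NE contributions = (2, 1, 3); G = 6.
W^NE = (Σα)·G − ½Σα_i² = 6² − ½·14 = 29.
Planner sets c_i = Σα_j = 6 for every i, so G^SO = 3·6 = 18.
W^SO = (Σα)·G^SO − ½·3·(Σα)² = (3/2)·6² = 54.
Deadweight loss = W^SO − W^NE = 25.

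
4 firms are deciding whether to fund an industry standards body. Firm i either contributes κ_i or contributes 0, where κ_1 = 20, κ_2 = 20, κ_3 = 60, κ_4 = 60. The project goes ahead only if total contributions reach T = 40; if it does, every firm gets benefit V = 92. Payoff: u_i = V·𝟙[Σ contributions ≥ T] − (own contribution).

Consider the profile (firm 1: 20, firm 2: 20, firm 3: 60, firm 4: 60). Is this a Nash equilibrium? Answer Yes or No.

No

Total = 160 ≥ 40: provided.
Firm 1 (pledges 20, payoff 72): dropping to 0 → total 140, payoff 92. Profitable deviation.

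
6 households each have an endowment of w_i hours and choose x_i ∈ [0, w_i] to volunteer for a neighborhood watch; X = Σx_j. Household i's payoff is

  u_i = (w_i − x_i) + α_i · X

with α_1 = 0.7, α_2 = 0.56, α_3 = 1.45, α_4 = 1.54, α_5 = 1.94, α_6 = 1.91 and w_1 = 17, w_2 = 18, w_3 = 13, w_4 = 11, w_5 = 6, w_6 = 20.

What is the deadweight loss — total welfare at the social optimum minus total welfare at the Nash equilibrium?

∂u_i/∂x_i = α_i − 1, so household i contributes w_i if α_i > 1, else 0.
α_i > 1 for i ∈ {3, 4, 5, 6}; NE contributions (0, 0, 13, 11, 6, 20), X = 50.
W^NE = Σw_i − X^NE + (Σα_i)·X^NE = 85 + 7.1·50 = 440.
Planner: ∂(Σu_j)/∂x_i = Σα_j − 1 = 7.1 > 0, so everyone contributes w_i; X^SO = 85, W^SO = 85 + 7.1·85 = 688.5.
Deadweight loss = 248.5.

248.5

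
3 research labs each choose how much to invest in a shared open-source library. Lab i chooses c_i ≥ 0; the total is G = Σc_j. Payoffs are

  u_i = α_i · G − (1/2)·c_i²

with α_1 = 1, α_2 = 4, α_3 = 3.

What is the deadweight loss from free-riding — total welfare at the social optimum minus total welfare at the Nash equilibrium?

Lab i's FOC: ∂u_i/∂c_i = α_i − c_i = 0, so c_i* = α_i.
NE contributions = (1, 4, 3); G = 8.
W^NE = (Σα)·G − ½Σα_i² = 8² − ½·26 = 51.
Planner sets c_i = Σα_j = 8 for every i, so G^SO = 3·8 = 24.
W^SO = (Σα)·G^SO − ½·3·(Σα)² = (3/2)·8² = 96.
Deadweight loss = W^SO − W^NE = 45.

45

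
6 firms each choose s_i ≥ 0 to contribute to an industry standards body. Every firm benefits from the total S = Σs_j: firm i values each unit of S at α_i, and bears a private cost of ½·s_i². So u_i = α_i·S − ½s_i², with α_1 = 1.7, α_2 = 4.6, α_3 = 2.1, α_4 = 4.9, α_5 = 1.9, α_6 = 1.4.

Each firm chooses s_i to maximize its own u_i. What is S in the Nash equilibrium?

16.6

Firm i's FOC: ∂u_i/∂s_i = α_i − s_i = 0, so s_i* = α_i.
NE contributions = (1.7, 4.6, 2.1, 4.9, 1.9, 1.4); S = 16.6.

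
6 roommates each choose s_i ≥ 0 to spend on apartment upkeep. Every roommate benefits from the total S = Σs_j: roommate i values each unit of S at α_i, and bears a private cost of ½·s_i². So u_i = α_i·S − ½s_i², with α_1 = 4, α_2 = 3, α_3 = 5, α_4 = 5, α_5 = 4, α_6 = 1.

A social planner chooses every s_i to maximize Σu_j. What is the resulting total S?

Planner FOC: ∂(Σu_j)/∂s_i = (Σα_j) − s_i = 0, so s_i^SO = Σα_j = 22 for every i; S^SO = 132.

132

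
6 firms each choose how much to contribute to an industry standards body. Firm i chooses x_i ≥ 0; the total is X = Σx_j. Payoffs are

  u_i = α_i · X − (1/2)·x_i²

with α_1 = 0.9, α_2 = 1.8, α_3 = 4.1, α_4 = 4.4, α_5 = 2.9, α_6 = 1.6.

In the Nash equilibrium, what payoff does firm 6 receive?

Firm i's FOC: ∂u_i/∂x_i = α_i − x_i = 0, so x_i* = α_i.
NE contributions = (0.9, 1.8, 4.1, 4.4, 2.9, 1.6); X = 15.7.
u_6 = α_6·X − ½·(x_6)² = 1.6·15.7 − ½·1.6² = 23.84.

23.84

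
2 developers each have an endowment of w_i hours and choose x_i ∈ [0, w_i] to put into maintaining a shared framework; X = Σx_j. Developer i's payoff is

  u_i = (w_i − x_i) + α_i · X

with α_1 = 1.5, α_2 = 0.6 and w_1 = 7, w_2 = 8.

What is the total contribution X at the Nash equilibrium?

7

∂u_i/∂x_i = α_i − 1, so developer i contributes w_i if α_i > 1, else 0.
α_i > 1 for i ∈ {1}; NE contributions (7, 0), X = 7.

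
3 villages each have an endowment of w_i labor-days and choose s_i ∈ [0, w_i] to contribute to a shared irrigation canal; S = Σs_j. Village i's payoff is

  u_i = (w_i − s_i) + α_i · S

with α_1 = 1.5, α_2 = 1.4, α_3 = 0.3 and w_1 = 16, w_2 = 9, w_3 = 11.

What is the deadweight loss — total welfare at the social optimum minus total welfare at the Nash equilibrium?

24.2

∂u_i/∂s_i = α_i − 1, so village i contributes w_i if α_i > 1, else 0.
α_i > 1 for i ∈ {1, 2}; NE contributions (16, 9, 0), S = 25.
W^NE = Σw_i − S^NE + (Σα_i)·S^NE = 36 + 2.2·25 = 91.
Planner: ∂(Σu_j)/∂s_i = Σα_j − 1 = 2.2 > 0, so everyone contributes w_i; S^SO = 36, W^SO = 36 + 2.2·36 = 115.2.
Deadweight loss = 24.2.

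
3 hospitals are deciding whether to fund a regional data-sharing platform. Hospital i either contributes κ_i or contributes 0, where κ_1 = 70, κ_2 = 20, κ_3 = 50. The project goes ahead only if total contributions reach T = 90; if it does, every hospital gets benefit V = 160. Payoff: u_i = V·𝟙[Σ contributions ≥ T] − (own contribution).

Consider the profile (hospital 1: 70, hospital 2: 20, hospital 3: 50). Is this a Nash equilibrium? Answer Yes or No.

No

Total = 140 ≥ 90: provided.
Hospital 1 (pledges 70, payoff 90): dropping to 0 → total 70, payoff 0. No gain.
Hospital 2 (pledges 20, payoff 140): dropping to 0 → total 120, payoff 160. Profitable deviation.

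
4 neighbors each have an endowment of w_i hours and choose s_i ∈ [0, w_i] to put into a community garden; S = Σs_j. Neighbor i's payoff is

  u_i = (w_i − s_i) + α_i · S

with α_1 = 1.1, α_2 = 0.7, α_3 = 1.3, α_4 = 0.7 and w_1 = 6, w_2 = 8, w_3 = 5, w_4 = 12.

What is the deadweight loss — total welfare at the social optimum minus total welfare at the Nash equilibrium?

56

∂u_i/∂s_i = α_i − 1, so neighbor i contributes w_i if α_i > 1, else 0.
α_i > 1 for i ∈ {1, 3}; NE contributions (6, 0, 5, 0), S = 11.
W^NE = Σw_i − S^NE + (Σα_i)·S^NE = 31 + 2.8·11 = 61.8.
Planner: ∂(Σu_j)/∂s_i = Σα_j − 1 = 2.8 > 0, so everyone contributes w_i; S^SO = 31, W^SO = 31 + 2.8·31 = 117.8.
Deadweight loss = 56.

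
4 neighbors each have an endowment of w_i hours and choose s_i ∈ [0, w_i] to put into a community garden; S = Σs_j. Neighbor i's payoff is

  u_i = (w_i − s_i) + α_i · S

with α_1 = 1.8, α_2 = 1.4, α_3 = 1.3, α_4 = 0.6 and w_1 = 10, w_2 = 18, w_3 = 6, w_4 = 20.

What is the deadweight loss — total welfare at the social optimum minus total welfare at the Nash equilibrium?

82

∂u_i/∂s_i = α_i − 1, so neighbor i contributes w_i if α_i > 1, else 0.
α_i > 1 for i ∈ {1, 2, 3}; NE contributions (10, 18, 6, 0), S = 34.
W^NE = Σw_i − S^NE + (Σα_i)·S^NE = 54 + 4.1·34 = 193.4.
Planner: ∂(Σu_j)/∂s_i = Σα_j − 1 = 4.1 > 0, so everyone contributes w_i; S^SO = 54, W^SO = 54 + 4.1·54 = 275.4.
Deadweight loss = 82.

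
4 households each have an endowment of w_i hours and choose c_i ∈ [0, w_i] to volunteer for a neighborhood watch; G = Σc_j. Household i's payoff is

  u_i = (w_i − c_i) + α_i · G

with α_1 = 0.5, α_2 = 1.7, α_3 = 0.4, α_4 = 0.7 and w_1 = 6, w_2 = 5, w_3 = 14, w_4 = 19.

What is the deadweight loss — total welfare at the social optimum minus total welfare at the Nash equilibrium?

89.7

∂u_i/∂c_i = α_i − 1, so household i contributes w_i if α_i > 1, else 0.
α_i > 1 for i ∈ {2}; NE contributions (0, 5, 0, 0), G = 5.
W^NE = Σw_i − G^NE + (Σα_i)·G^NE = 44 + 2.3·5 = 55.5.
Planner: ∂(Σu_j)/∂c_i = Σα_j − 1 = 2.3 > 0, so everyone contributes w_i; G^SO = 44, W^SO = 44 + 2.3·44 = 145.2.
Deadweight loss = 89.7.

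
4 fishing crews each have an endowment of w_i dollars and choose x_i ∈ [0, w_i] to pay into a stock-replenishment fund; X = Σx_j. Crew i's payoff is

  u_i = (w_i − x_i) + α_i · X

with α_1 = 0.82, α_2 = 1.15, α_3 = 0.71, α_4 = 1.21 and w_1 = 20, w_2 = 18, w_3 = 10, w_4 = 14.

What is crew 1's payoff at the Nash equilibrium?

46.24

∂u_i/∂x_i = α_i − 1, so crew i contributes w_i if α_i > 1, else 0.
α_i > 1 for i ∈ {2, 4}; NE contributions (0, 18, 0, 14), X = 32.
u_1 = (20 − 0) + 0.82·32 = 46.24.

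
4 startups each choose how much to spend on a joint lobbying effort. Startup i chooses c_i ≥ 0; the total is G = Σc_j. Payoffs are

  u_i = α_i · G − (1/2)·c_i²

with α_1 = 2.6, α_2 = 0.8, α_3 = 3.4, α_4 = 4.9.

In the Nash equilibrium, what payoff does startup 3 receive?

Startup i's FOC: ∂u_i/∂c_i = α_i − c_i = 0, so c_i* = α_i.
NE contributions = (2.6, 0.8, 3.4, 4.9); G = 11.7.
u_3 = α_3·G − ½·(c_3)² = 3.4·11.7 − ½·3.4² = 34.

34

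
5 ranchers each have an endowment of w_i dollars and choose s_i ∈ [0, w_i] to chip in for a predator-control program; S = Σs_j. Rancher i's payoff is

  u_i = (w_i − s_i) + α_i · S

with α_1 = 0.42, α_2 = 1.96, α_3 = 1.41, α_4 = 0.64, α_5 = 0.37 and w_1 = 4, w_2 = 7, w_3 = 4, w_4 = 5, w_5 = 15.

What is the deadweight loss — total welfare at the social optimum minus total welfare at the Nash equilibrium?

91.2

∂u_i/∂s_i = α_i − 1, so rancher i contributes w_i if α_i > 1, else 0.
α_i > 1 for i ∈ {2, 3}; NE contributions (0, 7, 4, 0, 0), S = 11.
W^NE = Σw_i − S^NE + (Σα_i)·S^NE = 35 + 3.8·11 = 76.8.
Planner: ∂(Σu_j)/∂s_i = Σα_j − 1 = 3.8 > 0, so everyone contributes w_i; S^SO = 35, W^SO = 35 + 3.8·35 = 168.
Deadweight loss = 91.2.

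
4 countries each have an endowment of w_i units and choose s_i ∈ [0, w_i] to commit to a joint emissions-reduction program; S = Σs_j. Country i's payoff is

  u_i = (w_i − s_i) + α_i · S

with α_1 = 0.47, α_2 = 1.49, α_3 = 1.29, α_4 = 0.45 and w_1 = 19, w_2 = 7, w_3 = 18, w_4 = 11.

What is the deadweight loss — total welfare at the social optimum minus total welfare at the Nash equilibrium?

∂u_i/∂s_i = α_i − 1, so country i contributes w_i if α_i > 1, else 0.
α_i > 1 for i ∈ {2, 3}; NE contributions (0, 7, 18, 0), S = 25.
W^NE = Σw_i − S^NE + (Σα_i)·S^NE = 55 + 2.7·25 = 122.5.
Planner: ∂(Σu_j)/∂s_i = Σα_j − 1 = 2.7 > 0, so everyone contributes w_i; S^SO = 55, W^SO = 55 + 2.7·55 = 203.5.
Deadweight loss = 81.

81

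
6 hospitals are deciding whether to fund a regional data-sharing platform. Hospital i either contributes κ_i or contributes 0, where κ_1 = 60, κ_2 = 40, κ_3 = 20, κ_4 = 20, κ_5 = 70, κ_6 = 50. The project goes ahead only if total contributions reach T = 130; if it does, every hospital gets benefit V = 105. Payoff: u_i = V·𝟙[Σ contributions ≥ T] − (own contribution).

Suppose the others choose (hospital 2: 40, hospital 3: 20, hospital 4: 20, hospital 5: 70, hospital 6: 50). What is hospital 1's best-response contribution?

0

Others' total = 200 ≥ 130; contributing adds cost 60 for no extra benefit.
Best response: 0.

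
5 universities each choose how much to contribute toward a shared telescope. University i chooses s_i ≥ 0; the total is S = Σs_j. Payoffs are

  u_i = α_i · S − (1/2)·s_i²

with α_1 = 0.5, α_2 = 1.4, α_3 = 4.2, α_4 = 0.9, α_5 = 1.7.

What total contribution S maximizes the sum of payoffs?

43.5

Planner FOC: ∂(Σu_j)/∂s_i = (Σα_j) − s_i = 0, so s_i^SO = Σα_j = 8.7 for every i; S^SO = 43.5.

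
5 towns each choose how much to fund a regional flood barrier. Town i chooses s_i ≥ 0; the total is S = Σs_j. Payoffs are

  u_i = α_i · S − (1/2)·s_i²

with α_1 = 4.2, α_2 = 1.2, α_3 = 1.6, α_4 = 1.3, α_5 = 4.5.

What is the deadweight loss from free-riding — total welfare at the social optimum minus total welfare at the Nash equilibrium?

267.55

Town i's FOC: ∂u_i/∂s_i = α_i − s_i = 0, so s_i* = α_i.
NE contributions = (4.2, 1.2, 1.6, 1.3, 4.5); S = 12.8.
W^NE = (Σα)·S − ½Σα_i² = 12.8² − ½·43.58 = 142.05.
Planner sets s_i = Σα_j = 12.8 for every i, so S^SO = 5·12.8 = 64.
W^SO = (Σα)·S^SO − ½·5·(Σα)² = (5/2)·12.8² = 409.6.
Deadweight loss = W^SO − W^NE = 267.55.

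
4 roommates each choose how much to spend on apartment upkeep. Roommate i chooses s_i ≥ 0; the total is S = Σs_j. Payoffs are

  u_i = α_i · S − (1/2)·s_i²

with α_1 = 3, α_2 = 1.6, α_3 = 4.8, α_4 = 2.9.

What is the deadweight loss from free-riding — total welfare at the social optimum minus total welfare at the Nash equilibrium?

172.795

Roommate i's FOC: ∂u_i/∂s_i = α_i − s_i = 0, so s_i* = α_i.
NE contributions = (3, 1.6, 4.8, 2.9); S = 12.3.
W^NE = (Σα)·S − ½Σα_i² = 12.3² − ½·43.01 = 129.785.
Planner sets s_i = Σα_j = 12.3 for every i, so S^SO = 4·12.3 = 49.2.
W^SO = (Σα)·S^SO − ½·4·(Σα)² = (4/2)·12.3² = 302.58.
Deadweight loss = W^SO − W^NE = 172.795.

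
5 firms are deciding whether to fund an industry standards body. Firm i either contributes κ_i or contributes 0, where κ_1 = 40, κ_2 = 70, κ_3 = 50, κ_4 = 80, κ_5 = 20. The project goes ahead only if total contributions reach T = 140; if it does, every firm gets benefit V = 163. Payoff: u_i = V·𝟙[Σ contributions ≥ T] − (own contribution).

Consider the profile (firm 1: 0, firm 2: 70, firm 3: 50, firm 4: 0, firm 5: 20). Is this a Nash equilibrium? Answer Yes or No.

Total = 140 ≥ 140: provided.
Firm 1 (pledges 0, payoff 163): pledging 40 → total 180, payoff 123. No gain.
Firm 2 (pledges 70, payoff 93): dropping to 0 → total 70, payoff 0. No gain.
Firm 3 (pledges 50, payoff 113): dropping to 0 → total 90, payoff 0. No gain.
Firm 4 (pledges 0, payoff 163): pledging 80 → total 220, payoff 83. No gain.
Firm 5 (pledges 20, payoff 143): dropping to 0 → total 120, payoff 0. No gain.

Yes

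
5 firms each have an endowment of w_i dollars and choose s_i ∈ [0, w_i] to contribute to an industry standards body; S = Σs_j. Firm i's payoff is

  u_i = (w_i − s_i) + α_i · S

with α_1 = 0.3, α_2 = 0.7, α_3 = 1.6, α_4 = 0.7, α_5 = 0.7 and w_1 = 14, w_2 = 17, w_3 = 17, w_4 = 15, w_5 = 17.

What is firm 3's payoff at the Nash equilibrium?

27.2

∂u_i/∂s_i = α_i − 1, so firm i contributes w_i if α_i > 1, else 0.
α_i > 1 for i ∈ {3}; NE contributions (0, 0, 17, 0, 0), S = 17.
u_3 = (17 − 17) + 1.6·17 = 27.2.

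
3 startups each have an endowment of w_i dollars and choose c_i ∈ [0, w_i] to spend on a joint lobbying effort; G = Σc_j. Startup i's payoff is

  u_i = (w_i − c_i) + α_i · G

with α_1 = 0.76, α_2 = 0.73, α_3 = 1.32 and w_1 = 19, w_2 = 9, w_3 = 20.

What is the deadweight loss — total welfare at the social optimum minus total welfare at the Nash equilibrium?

50.68

∂u_i/∂c_i = α_i − 1, so startup i contributes w_i if α_i > 1, else 0.
α_i > 1 for i ∈ {3}; NE contributions (0, 0, 20), G = 20.
W^NE = Σw_i − G^NE + (Σα_i)·G^NE = 48 + 1.81·20 = 84.2.
Planner: ∂(Σu_j)/∂c_i = Σα_j − 1 = 1.81 > 0, so everyone contributes w_i; G^SO = 48, W^SO = 48 + 1.81·48 = 134.88.
Deadweight loss = 50.68.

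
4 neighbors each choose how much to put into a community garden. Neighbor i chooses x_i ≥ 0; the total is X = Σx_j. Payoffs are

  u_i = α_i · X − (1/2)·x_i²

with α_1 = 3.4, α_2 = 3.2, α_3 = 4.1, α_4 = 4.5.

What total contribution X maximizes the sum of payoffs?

60.8

Planner FOC: ∂(Σu_j)/∂x_i = (Σα_j) − x_i = 0, so x_i^SO = Σα_j = 15.2 for every i; X^SO = 60.8.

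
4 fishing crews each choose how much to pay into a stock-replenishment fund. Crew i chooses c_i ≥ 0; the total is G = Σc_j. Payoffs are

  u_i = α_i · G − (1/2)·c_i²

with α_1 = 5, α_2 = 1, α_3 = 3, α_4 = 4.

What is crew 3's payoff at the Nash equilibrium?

Crew i's FOC: ∂u_i/∂c_i = α_i − c_i = 0, so c_i* = α_i.
NE contributions = (5, 1, 3, 4); G = 13.
u_3 = α_3·G − ½·(c_3)² = 3·13 − ½·3² = 34.5.

34.5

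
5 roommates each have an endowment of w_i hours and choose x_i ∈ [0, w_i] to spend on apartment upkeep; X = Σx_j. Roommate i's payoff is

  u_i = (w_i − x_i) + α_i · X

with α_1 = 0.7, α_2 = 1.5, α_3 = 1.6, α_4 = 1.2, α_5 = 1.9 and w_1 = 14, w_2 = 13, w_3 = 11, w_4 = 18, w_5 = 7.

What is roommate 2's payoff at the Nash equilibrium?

∂u_i/∂x_i = α_i − 1, so roommate i contributes w_i if α_i > 1, else 0.
α_i > 1 for i ∈ {2, 3, 4, 5}; NE contributions (0, 13, 11, 18, 7), X = 49.
u_2 = (13 − 13) + 1.5·49 = 73.5.

73.5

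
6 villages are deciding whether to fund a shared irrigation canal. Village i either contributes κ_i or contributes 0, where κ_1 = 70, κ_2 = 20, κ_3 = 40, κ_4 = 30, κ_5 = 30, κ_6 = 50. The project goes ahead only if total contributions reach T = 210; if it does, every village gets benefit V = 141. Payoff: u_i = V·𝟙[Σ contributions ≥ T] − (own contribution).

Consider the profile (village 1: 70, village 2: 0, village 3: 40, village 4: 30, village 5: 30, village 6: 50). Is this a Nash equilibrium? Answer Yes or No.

Total = 220 ≥ 210: provided.
Village 1 (pledges 70, payoff 71): dropping to 0 → total 150, payoff 0. No gain.
Village 2 (pledges 0, payoff 141): pledging 20 → total 240, payoff 121. No gain.
Village 3 (pledges 40, payoff 101): dropping to 0 → total 180, payoff 0. No gain.
Village 4 (pledges 30, payoff 111): dropping to 0 → total 190, payoff 0. No gain.
Village 5 (pledges 30, payoff 111): dropping to 0 → total 190, payoff 0. No gain.
Village 6 (pledges 50, payoff 91): dropping to 0 → total 170, payoff 0. No gain.

Yes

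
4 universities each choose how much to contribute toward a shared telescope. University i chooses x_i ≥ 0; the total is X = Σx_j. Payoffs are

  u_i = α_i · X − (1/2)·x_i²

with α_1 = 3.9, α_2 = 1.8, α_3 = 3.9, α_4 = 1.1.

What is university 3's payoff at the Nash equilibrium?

34.125

University i's FOC: ∂u_i/∂x_i = α_i − x_i = 0, so x_i* = α_i.
NE contributions = (3.9, 1.8, 3.9, 1.1); X = 10.7.
u_3 = α_3·X − ½·(x_3)² = 3.9·10.7 − ½·3.9² = 34.125.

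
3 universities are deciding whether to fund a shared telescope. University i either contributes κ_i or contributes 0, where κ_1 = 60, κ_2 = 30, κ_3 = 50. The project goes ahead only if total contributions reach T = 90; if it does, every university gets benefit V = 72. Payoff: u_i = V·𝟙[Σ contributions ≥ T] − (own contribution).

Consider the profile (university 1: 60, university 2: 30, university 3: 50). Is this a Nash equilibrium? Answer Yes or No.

No

Total = 140 ≥ 90: provided.
University 1 (pledges 60, payoff 12): dropping to 0 → total 80, payoff 0. No gain.
University 2 (pledges 30, payoff 42): dropping to 0 → total 110, payoff 72. Profitable deviation.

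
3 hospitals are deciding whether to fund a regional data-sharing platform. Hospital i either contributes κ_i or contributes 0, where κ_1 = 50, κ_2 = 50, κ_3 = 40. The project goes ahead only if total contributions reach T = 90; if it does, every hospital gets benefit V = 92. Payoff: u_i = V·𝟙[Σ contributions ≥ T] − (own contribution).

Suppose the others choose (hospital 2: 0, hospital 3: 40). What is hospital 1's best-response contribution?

50

Others' total = 40. Contributing 50 brings total to 90 ≥ 90: gain V − κ_1 = 42.
Best response: 50.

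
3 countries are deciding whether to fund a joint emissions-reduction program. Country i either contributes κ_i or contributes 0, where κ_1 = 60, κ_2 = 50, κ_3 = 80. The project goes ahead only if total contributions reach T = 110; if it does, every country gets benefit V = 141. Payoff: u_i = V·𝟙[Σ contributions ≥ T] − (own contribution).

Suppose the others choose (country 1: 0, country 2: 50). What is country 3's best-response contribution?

80

Others' total = 50. Contributing 80 brings total to 130 ≥ 110: gain V − κ_3 = 61.
Best response: 80.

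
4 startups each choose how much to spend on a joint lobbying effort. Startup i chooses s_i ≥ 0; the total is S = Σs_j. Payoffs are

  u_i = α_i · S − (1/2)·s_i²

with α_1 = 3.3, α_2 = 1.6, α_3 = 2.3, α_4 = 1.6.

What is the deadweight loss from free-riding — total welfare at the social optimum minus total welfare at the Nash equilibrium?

Startup i's FOC: ∂u_i/∂s_i = α_i − s_i = 0, so s_i* = α_i.
NE contributions = (3.3, 1.6, 2.3, 1.6); S = 8.8.
W^NE = (Σα)·S − ½Σα_i² = 8.8² − ½·21.3 = 66.79.
Planner sets s_i = Σα_j = 8.8 for every i, so S^SO = 4·8.8 = 35.2.
W^SO = (Σα)·S^SO − ½·4·(Σα)² = (4/2)·8.8² = 154.88.
Deadweight loss = W^SO − W^NE = 88.09.

88.09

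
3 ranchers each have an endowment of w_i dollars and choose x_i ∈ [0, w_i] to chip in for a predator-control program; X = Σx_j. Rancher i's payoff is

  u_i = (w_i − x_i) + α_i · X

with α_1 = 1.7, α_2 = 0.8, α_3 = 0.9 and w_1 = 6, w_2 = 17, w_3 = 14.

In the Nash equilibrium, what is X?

∂u_i/∂x_i = α_i − 1, so rancher i contributes w_i if α_i > 1, else 0.
α_i > 1 for i ∈ {1}; NE contributions (6, 0, 0), X = 6.

6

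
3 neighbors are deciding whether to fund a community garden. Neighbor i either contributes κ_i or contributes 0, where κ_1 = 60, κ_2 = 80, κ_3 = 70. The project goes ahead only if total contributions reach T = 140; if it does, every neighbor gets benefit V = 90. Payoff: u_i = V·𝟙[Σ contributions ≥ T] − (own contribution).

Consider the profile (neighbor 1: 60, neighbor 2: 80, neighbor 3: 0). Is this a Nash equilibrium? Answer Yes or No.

Total = 140 ≥ 140: provided.
Neighbor 1 (pledges 60, payoff 30): dropping to 0 → total 80, payoff 0. No gain.
Neighbor 2 (pledges 80, payoff 10): dropping to 0 → total 60, payoff 0. No gain.
Neighbor 3 (pledges 0, payoff 90): pledging 70 → total 210, payoff 20. No gain.

Yes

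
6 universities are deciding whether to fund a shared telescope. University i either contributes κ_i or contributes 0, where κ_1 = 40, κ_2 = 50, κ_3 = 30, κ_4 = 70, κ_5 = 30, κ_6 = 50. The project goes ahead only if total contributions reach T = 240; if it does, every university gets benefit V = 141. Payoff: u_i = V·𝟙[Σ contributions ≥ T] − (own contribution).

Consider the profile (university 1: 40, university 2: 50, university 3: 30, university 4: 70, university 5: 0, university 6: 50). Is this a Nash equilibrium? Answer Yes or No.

Total = 240 ≥ 240: provided.
University 1 (pledges 40, payoff 101): dropping to 0 → total 200, payoff 0. No gain.
University 2 (pledges 50, payoff 91): dropping to 0 → total 190, payoff 0. No gain.
University 3 (pledges 30, payoff 111): dropping to 0 → total 210, payoff 0. No gain.
University 4 (pledges 70, payoff 71): dropping to 0 → total 170, payoff 0. No gain.
University 5 (pledges 0, payoff 141): pledging 30 → total 270, payoff 111. No gain.
University 6 (pledges 50, payoff 91): dropping to 0 → total 190, payoff 0. No gain.

Yes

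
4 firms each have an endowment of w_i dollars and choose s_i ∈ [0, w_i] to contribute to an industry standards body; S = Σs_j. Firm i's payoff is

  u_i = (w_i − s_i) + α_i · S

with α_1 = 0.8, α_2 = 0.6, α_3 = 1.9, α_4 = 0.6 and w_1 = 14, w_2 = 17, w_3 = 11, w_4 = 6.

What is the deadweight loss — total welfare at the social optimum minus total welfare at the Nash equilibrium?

107.3

∂u_i/∂s_i = α_i − 1, so firm i contributes w_i if α_i > 1, else 0.
α_i > 1 for i ∈ {3}; NE contributions (0, 0, 11, 0), S = 11.
W^NE = Σw_i − S^NE + (Σα_i)·S^NE = 48 + 2.9·11 = 79.9.
Planner: ∂(Σu_j)/∂s_i = Σα_j − 1 = 2.9 > 0, so everyone contributes w_i; S^SO = 48, W^SO = 48 + 2.9·48 = 187.2.
Deadweight loss = 107.3.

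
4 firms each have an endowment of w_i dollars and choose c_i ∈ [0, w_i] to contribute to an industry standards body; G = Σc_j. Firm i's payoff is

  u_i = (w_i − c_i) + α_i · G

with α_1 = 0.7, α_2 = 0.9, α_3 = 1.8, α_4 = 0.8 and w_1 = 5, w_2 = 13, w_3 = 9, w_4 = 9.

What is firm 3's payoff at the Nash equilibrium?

16.2

∂u_i/∂c_i = α_i − 1, so firm i contributes w_i if α_i > 1, else 0.
α_i > 1 for i ∈ {3}; NE contributions (0, 0, 9, 0), G = 9.
u_3 = (9 − 9) + 1.8·9 = 16.2.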